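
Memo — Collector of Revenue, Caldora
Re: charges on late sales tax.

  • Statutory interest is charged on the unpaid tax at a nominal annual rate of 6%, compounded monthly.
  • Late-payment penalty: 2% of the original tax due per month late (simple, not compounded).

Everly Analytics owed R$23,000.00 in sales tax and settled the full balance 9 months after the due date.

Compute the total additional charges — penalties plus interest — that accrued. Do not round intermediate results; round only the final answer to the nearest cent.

Late-payment penalty: 9 × 2% × R$23,000.00 = R$4,140.00
Interest (6%/yr ÷ 12 = 0.5%/month): R$23,000.00 × ((1 + 0.005)^9 − 1) = R$1,055.9433…
Penalties + interest = R$4,140.0000 + R$1,055.9433… = R$5,195.94

R$5,195.94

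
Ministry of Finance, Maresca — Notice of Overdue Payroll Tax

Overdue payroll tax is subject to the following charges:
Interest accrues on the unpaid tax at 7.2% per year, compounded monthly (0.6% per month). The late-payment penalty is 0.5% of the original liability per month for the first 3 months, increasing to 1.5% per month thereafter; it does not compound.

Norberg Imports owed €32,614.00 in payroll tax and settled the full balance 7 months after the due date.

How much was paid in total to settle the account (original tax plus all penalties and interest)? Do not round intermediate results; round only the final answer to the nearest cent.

€36,454.74

Penalty, months 1–3: 3 × 0.5% × €32,614.00 = €489.21
Penalty, months 4–7: 4 × 1.5% × €32,614.00 = €1,956.84
Interest: €32,614.00 × ((1 + 0.006)^7 − 1) = €32,614.00 × 0.0427636… = €1,394.6922…
Total = €32,614.00 + €2,446.0500 + €1,394.6922… = €36,454.74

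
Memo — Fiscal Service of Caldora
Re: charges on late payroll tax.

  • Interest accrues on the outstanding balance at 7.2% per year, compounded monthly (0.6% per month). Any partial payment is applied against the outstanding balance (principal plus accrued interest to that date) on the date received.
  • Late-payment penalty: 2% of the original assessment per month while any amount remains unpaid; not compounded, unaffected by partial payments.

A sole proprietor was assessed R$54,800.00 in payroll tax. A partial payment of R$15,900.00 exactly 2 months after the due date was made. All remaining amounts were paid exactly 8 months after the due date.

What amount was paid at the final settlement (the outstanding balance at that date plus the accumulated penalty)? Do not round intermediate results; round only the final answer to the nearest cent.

Balance at month 2: R$54,800.0000 × (1 + 0.006)^2 = R$55,459.5728
After R$15,900.00 payment: R$55,459.5728 − R$15,900.00 = R$39,559.5728
Balance at month 8: R$39,559.5728 × (1 + 0.006)^6 = R$41,005.2513…
Penalty: 8 × 2% × R$54,800.00 = R$8,768.00
Final settlement = outstanding balance + penalty = R$41,005.2513… + R$8,768.00 = R$49,773.25

R$49,773.25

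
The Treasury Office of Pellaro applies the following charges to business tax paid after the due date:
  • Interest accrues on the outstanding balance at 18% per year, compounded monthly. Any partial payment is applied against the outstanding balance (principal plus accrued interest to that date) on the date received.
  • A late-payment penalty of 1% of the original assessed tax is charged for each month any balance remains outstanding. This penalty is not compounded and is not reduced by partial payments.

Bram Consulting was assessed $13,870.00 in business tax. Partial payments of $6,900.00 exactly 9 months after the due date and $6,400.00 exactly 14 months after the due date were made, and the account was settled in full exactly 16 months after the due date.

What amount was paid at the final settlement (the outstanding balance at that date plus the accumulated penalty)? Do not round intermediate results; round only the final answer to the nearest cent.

$5,568.66

Monthly rate = 18% ÷ 12 = 1.5%
Balance at month 9: $13,870.0000 × (1 + 0.015)^9 = $15,858.8190…
After $6,900.00 payment: $15,858.8190… − $6,900.00 = $8,958.8190…
Balance at month 14: $8,958.8190… × (1 + 0.015)^5 = $9,651.1924…
After $6,400.00 payment: $9,651.1924… − $6,400.00 = $3,251.1924…
Balance at month 16: $3,251.1924… × (1 + 0.015)^2 = $3,349.4596…
Penalty: 16 × 1% × $13,870.00 = $2,219.20
Final settlement = outstanding balance + penalty = $3,349.4596… + $2,219.20 = $5,568.66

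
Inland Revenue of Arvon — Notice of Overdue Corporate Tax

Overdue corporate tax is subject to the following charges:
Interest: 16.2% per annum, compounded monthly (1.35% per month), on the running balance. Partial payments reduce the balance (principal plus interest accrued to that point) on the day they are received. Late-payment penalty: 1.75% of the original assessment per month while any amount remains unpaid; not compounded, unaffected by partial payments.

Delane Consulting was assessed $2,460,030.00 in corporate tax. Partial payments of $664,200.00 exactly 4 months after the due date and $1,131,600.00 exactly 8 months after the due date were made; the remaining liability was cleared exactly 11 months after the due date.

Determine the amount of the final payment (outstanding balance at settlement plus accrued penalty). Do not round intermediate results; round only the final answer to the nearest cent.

$1,416,966.89

Balance at month 4: $2,460,030.0000 × (1 + 0.0135)^4 = $2,595,585.9549…
After $664,200.00 payment: $2,595,585.9549… − $664,200.00 = $1,931,385.9549…
Balance at month 8: $1,931,385.9549… × (1 + 0.0135)^4 = $2,037,811.8389…
After $1,131,600.00 payment: $2,037,811.8389… − $1,131,600.00 = $906,211.8389…
Balance at month 11: $906,211.8389… × (1 + 0.0135)^3 = $943,411.1193…
Penalty: 11 × 1.75% × $2,460,030.00 = $473,555.78…
Final settlement = outstanding balance + penalty = $943,411.1193… + $473,555.78… = $1,416,966.89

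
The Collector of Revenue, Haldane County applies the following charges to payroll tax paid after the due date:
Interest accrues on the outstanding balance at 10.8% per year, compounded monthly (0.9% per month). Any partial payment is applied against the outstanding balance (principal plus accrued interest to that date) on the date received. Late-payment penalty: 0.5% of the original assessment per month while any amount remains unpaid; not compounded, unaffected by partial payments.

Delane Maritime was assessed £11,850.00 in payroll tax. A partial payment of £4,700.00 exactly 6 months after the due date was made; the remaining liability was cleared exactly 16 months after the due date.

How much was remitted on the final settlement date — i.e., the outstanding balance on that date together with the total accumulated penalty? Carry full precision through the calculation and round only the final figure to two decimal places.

£9,484.02

Balance at month 6: £11,850.0000 × (1 + 0.009)^6 = £12,504.4717…
After £4,700.00 payment: £12,504.4717… − £4,700.00 = £7,804.4717…
Balance at month 16: £7,804.4717… × (1 + 0.009)^10 = £8,536.0151…
Penalty: 16 × 0.5% × £11,850.00 = £948.00
Final settlement = outstanding balance + penalty = £8,536.0151… + £948.00 = £9,484.02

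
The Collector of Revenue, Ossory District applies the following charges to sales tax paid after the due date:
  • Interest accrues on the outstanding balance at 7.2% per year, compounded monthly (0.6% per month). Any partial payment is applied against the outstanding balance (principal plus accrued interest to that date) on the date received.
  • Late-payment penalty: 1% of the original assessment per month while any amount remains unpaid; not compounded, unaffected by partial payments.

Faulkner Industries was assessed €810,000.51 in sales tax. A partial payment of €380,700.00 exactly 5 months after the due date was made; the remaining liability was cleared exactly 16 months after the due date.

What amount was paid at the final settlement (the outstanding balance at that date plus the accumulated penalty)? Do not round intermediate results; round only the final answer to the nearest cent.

Balance at month 5: €810,000.5100 × (1 + 0.006)^5 = €834,593.8803…
After €380,700.00 payment: €834,593.8803… − €380,700.00 = €453,893.8803…
Balance at month 16: €453,893.8803… × (1 + 0.006)^11 = €484,765.9589…
Penalty: 16 × 1% × €810,000.51 = €129,600.08…
Final settlement = outstanding balance + penalty = €484,765.9589… + €129,600.08… = €614,366.04

€614,366.04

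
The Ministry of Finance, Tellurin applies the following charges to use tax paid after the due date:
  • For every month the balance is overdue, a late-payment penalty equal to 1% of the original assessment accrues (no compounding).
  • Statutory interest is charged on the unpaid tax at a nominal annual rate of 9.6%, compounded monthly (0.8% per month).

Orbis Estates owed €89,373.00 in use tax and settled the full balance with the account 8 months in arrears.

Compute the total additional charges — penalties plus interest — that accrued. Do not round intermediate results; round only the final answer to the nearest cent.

Late-payment penalty: 8 × 1% × €89,373.00 = €7,149.84
Interest: €89,373.00 × ((1 + 0.008)^8 − 1) = €89,373.00 × 0.0658210… = €5,882.6167…
Penalties + interest = €7,149.8400 + €5,882.6167… = €13,032.46

€13,032.46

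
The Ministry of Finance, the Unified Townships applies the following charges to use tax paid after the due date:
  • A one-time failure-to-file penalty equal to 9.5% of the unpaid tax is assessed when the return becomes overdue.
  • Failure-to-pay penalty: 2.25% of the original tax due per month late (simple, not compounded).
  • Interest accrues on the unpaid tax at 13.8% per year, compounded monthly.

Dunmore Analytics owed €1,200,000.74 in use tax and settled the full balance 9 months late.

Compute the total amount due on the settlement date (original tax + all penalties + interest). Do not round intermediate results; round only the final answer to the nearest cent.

€1,687,070.22

Failure-to-file penalty: 9.5% × €1,200,000.74 = €114,000.07…
Failure-to-pay penalty: 9 × 2.25% × €1,200,000.74 = €243,000.15…
Interest (13.8%/yr ÷ 12 = 1.15%/month): €1,200,000.74 × ((1 + 0.0115)^9 − 1) = €130,069.2596…
Total = €1,200,000.74 + €357,000.2202… + €130,069.2596… = €1,687,070.22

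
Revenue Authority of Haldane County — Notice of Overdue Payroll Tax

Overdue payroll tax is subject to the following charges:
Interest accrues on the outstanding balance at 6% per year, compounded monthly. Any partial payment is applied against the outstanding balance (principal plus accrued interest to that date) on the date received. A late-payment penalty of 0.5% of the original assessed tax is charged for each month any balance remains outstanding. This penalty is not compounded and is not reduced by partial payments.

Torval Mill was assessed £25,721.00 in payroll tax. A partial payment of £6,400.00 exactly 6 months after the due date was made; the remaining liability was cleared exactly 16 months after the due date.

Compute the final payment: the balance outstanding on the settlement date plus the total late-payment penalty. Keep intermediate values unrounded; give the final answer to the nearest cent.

Monthly rate = 6% ÷ 12 = 0.5%
Balance at month 6: £25,721.0000 × (1 + 0.005)^6 = £26,502.3399…
After £6,400.00 payment: £26,502.3399… − £6,400.00 = £20,102.3399…
Balance at month 16: £20,102.3399… × (1 + 0.005)^10 = £21,130.3762…
Penalty: 16 × 0.5% × £25,721.00 = £2,057.68
Final settlement = outstanding balance + penalty = £21,130.3762… + £2,057.68 = £23,188.06

£23,188.06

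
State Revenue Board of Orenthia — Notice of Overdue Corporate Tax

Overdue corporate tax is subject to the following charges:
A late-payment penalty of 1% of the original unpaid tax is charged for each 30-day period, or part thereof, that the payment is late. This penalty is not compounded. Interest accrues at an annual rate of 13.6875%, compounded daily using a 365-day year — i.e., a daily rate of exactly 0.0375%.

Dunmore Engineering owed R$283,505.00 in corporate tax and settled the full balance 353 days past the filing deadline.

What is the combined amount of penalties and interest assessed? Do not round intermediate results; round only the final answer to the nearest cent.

Penalty periods: ⌈353/30⌉ = 12; penalty = 12 × 1% × R$283,505.00 = R$34,020.60
Interest: R$283,505.00 × ((1 + 0.000375)^353 − 1) = R$283,505.00 × 0.14150799… = R$40,118.2225…
Penalties + interest = R$34,020.6000 + R$40,118.2225… = R$74,138.82

R$74,138.82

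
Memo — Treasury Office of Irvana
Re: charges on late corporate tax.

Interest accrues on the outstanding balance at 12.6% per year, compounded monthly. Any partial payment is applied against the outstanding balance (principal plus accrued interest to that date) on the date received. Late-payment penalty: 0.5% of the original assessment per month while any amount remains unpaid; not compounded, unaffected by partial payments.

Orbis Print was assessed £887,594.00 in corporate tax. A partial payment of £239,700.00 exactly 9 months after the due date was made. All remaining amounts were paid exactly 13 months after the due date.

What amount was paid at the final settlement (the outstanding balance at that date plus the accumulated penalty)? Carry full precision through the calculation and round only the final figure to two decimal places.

£824,451.71

Monthly rate = 12.6% ÷ 12 = 1.05%
Balance at month 9: £887,594.0000 × (1 + 0.0105)^9 = £975,082.1774…
After £239,700.00 payment: £975,082.1774… − £239,700.00 = £735,382.1774…
Balance at month 13: £735,382.1774… × (1 + 0.0105)^4 = £766,758.0983…
Penalty: 13 × 0.5% × £887,594.00 = £57,693.61
Final settlement = outstanding balance + penalty = £766,758.0983… + £57,693.61 = £824,451.71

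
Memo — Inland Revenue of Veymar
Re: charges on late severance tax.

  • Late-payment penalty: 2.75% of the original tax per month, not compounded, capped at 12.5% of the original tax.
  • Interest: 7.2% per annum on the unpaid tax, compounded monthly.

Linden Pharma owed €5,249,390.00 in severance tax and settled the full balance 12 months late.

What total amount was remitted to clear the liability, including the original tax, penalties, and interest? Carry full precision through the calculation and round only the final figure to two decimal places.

Penalty (uncapped): 12 × 2.75% × €5,249,390.00 = €1,732,298.70; cap = 12.5% × €5,249,390.00 = €656,173.75 → penalty = €656,173.75
Interest (7.2%/yr ÷ 12 = 0.6%/month): €5,249,390.00 × ((1 + 0.006)^12 − 1) = €390,681.4818…
Total = €5,249,390.00 + €656,173.7500 + €390,681.4818… = €6,296,245.23

€6,296,245.23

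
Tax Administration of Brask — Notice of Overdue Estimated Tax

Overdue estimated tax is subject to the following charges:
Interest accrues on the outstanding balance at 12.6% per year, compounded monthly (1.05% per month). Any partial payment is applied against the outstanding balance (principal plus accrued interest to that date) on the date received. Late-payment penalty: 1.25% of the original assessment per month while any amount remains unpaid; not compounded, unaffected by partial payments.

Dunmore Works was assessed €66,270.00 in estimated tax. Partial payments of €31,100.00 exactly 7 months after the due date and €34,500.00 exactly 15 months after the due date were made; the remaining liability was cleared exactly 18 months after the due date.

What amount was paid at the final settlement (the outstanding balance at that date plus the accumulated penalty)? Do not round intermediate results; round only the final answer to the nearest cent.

€24,403.88

Balance at month 7: €66,270.0000 × (1 + 0.0105)^7 = €71,296.9900…
After €31,100.00 payment: €71,296.9900… − €31,100.00 = €40,196.9900…
Balance at month 15: €40,196.9900… × (1 + 0.0105)^8 = €43,700.2657…
After €34,500.00 payment: €43,700.2657… − €34,500.00 = €9,200.2657…
Balance at month 18: €9,200.2657… × (1 + 0.0105)^3 = €9,493.1277…
Penalty: 18 × 1.25% × €66,270.00 = €14,910.75
Final settlement = outstanding balance + penalty = €9,493.1277… + €14,910.75 = €24,403.88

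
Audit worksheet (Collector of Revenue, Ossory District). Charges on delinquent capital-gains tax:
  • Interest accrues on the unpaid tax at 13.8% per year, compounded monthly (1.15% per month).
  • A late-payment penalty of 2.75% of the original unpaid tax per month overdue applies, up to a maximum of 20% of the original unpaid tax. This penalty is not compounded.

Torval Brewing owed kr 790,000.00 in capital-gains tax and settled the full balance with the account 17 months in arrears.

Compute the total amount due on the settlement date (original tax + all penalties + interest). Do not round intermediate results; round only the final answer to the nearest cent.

Penalty (uncapped): 17 × 2.75% × kr 790,000.00 = kr 369,325.00; cap = 20% × kr 790,000.00 = kr 158,000.00 → penalty = kr 158,000.00
Interest: kr 790,000.00 × ((1 + 0.0115)^17 − 1) = kr 790,000.00 × 0.2145631… = kr 169,504.8452…
Total = kr 790,000.00 + kr 158,000.0000 + kr 169,504.8452… = kr 1,117,504.85

kr 1,117,504.85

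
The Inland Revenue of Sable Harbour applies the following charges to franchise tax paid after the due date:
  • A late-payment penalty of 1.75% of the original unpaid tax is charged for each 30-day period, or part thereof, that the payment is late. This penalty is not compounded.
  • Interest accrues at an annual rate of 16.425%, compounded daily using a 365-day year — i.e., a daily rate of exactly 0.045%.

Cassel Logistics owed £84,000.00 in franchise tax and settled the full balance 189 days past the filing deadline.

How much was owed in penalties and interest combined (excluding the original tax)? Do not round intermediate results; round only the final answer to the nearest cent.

Penalty periods: ⌈189/30⌉ = 7; penalty = 7 × 1.75% × £84,000.00 = £10,290.00
Interest: £84,000.00 × ((1 + 0.00045)^189 − 1) = £84,000.00 × 0.08875068… = £7,455.0567…
Penalties + interest = £10,290.0000 + £7,455.0567… = £17,745.06

£17,745.06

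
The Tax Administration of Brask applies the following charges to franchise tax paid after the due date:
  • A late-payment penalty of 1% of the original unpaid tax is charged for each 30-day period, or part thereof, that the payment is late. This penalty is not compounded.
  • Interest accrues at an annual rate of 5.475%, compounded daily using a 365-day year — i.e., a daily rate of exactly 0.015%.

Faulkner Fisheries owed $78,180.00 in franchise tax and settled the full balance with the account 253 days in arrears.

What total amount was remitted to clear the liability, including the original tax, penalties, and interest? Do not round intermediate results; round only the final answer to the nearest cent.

$88,239.92

Penalty periods: ⌈253/30⌉ = 9; penalty = 9 × 1% × $78,180.00 = $7,036.20
Interest: $78,180.00 × ((1 + 0.00015)^253 − 1) = $78,180.00 × 0.03867634… = $3,023.7164…
Total = $78,180.00 + $7,036.2000 + $3,023.7164… = $88,239.92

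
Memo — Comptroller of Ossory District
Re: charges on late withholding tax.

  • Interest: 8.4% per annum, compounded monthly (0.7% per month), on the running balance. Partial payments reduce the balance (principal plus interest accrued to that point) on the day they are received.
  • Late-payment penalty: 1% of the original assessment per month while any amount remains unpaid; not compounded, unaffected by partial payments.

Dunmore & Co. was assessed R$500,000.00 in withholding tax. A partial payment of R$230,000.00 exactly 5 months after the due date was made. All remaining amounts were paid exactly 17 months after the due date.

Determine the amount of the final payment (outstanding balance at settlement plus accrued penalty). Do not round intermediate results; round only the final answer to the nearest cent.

R$397,870.08

Balance at month 5: R$500,000.0000 × (1 + 0.007)^5 = R$517,746.7210…
After R$230,000.00 payment: R$517,746.7210… − R$230,000.00 = R$287,746.7210…
Balance at month 17: R$287,746.7210… × (1 + 0.007)^12 = R$312,870.0777…
Penalty: 17 × 1% × R$500,000.00 = R$85,000.00
Final settlement = outstanding balance + penalty = R$312,870.0777… + R$85,000.00 = R$397,870.08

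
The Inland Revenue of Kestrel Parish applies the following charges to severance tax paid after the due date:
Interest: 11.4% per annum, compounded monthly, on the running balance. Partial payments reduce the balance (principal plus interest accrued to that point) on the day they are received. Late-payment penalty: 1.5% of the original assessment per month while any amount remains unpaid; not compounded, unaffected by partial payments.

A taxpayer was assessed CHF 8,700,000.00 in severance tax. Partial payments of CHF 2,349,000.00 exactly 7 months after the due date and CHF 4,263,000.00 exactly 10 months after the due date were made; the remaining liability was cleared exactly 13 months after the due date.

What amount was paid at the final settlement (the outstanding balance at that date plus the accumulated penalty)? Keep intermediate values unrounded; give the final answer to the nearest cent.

CHF 4,662,611.63

Monthly rate = 11.4% ÷ 12 = 0.95%
Balance at month 7: CHF 8,700,000.0000 × (1 + 0.0095)^7 = CHF 9,295,302.2400…
After CHF 2,349,000.00 payment: CHF 9,295,302.2400… − CHF 2,349,000.00 = CHF 6,946,302.2400…
Balance at month 10: CHF 6,946,302.2400… × (1 + 0.0095)^3 = CHF 7,146,158.5208…
After CHF 4,263,000.00 payment: CHF 7,146,158.5208… − CHF 4,263,000.00 = CHF 2,883,158.5208…
Balance at month 13: CHF 2,883,158.5208… × (1 + 0.0095)^3 = CHF 2,966,111.6258…
Penalty: 13 × 1.5% × CHF 8,700,000.00 = CHF 1,696,500.00
Final settlement = outstanding balance + penalty = CHF 2,966,111.6258… + CHF 1,696,500.00 = CHF 4,662,611.63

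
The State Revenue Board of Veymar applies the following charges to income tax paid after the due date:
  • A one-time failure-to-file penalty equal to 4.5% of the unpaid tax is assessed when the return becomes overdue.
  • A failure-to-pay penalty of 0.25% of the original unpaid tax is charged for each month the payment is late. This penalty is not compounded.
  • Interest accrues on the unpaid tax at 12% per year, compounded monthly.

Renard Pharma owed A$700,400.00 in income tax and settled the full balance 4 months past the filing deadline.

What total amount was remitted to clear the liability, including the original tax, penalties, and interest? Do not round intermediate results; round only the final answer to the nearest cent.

A$767,361.05

Failure-to-file penalty: 4.5% × A$700,400.00 = A$31,518.00
Failure-to-pay penalty: 4 × 0.25% × A$700,400.00 = A$7,004.00
Interest (12%/yr ÷ 12 = 1%/month): A$700,400.00 × ((1 + 0.01)^4 − 1) = A$28,439.0486…
Total = A$700,400.00 + A$38,522.0000 + A$28,439.0486… = A$767,361.05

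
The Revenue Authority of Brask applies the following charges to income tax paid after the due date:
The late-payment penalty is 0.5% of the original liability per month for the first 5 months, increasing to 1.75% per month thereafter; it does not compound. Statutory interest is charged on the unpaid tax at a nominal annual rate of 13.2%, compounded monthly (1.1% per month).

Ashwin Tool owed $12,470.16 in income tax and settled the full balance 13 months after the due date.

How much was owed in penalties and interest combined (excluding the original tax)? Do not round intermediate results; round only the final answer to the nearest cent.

Penalty, months 1–5: 5 × 0.5% × $12,470.16 = $311.75…
Penalty, months 6–13: 8 × 1.75% × $12,470.16 = $1,745.82…
Interest: $12,470.16 × ((1 + 0.011)^13 − 1) = $12,470.16 × 0.1528293… = $1,905.8064…
Penalties + interest = $2,057.5764 + $1,905.8064… = $3,963.38

$3,963.38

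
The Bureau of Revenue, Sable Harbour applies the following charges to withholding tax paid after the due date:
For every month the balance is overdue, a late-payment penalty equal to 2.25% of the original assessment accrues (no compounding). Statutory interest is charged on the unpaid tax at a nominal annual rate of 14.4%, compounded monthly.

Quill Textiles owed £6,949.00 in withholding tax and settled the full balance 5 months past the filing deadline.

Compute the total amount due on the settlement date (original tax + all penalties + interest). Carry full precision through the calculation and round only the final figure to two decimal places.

£8,157.83

Late-payment penalty = 2.25% × £6,949.00 × 5 mo = £781.76…
Interest (14.4%/yr ÷ 12 = 1.2%/month): £6,949.00 × ((1 + 0.012)^5 − 1) = £427.0674…
Total = £6,949.00 + £781.7625 + £427.0674… = £8,157.83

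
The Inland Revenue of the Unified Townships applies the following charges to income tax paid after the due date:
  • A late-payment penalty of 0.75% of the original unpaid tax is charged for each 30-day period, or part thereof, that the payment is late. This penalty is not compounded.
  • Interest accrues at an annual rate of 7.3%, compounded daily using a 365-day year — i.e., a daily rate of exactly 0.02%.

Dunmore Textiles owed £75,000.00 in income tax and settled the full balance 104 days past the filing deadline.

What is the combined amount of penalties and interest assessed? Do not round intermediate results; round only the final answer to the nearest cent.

£3,826.18

Penalty periods: ⌈104/30⌉ = 4; penalty = 4 × 0.75% × £75,000.00 = £2,250.00
Interest: £75,000.00 × ((1 + 0.0002)^104 − 1) = £75,000.00 × 0.02101570… = £1,576.1778…
Penalties + interest = £2,250.0000 + £1,576.1778… = £3,826.18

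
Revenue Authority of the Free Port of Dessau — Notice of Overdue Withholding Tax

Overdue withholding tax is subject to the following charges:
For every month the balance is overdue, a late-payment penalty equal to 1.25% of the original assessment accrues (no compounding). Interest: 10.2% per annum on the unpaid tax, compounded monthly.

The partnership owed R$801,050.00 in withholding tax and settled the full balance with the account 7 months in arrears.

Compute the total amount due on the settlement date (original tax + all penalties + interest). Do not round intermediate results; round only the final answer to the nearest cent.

Late-payment penalty = 1.25% × R$801,050.00 × 7 mo = R$70,091.88…
Interest (10.2%/yr ÷ 12 = 0.85%/month): R$801,050.00 × ((1 + 0.0085)^7 − 1) = R$48,895.2333…
Total = R$801,050.00 + R$70,091.8750 + R$48,895.2333… = R$920,037.11

R$920,037.11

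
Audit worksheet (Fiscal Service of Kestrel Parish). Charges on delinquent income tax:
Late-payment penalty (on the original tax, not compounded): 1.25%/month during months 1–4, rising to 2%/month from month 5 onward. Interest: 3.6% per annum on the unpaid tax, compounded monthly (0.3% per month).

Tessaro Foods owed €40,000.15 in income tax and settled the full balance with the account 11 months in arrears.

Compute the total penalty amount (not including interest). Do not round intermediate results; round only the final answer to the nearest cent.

€7,600.03

Penalty, months 1–4: 4 × 1.25% × €40,000.15 = €2,000.01…
Penalty, months 5–11: 7 × 2% × €40,000.15 = €5,600.02…
Total penalty = €2,000.01… + €5,600.02… = €7,600.03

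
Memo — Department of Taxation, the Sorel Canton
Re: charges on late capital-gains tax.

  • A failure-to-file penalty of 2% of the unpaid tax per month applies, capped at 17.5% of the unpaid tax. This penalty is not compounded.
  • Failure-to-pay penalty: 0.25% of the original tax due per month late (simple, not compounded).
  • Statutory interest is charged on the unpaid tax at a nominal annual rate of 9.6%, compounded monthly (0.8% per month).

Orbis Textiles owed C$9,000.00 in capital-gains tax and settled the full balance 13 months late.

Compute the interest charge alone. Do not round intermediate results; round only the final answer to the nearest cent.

Interest: C$9,000.00 × ((1 + 0.008)^13 − 1) = C$9,000.00 × 0.1091414… = C$982.2726…

C$982.27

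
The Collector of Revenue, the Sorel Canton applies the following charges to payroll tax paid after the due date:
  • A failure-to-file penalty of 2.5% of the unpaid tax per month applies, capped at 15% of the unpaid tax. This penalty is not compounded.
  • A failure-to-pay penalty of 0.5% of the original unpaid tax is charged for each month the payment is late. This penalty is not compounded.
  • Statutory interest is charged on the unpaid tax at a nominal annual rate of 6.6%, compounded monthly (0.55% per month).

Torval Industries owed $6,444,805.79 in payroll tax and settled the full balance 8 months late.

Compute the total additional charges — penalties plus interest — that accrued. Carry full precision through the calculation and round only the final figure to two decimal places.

Failure-to-file: 8 × 2.5% × $6,444,805.79 = $1,288,961.16…, capped at 15% × $6,444,805.79 = $966,720.87…
Failure-to-pay penalty = 0.5% × $6,444,805.79 × 8 mo = $257,792.23…
Interest: $6,444,805.79 × ((1 + 0.0055)^8 − 1) = $6,444,805.79 × 0.0448564… = $289,090.6662…
Penalties + interest = $1,224,513.1001 + $289,090.6662… = $1,513,603.77

$1,513,603.77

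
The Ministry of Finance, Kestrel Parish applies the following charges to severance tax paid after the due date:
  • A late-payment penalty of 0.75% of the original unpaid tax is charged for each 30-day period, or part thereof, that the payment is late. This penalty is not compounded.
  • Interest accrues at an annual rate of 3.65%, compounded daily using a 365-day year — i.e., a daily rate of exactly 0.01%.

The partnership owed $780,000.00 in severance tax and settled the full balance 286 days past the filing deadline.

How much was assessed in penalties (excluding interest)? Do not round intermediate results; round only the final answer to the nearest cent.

$58,500.00

Penalty periods: ⌈286/30⌉ = 10; penalty = 10 × 0.75% × $780,000.00 = $58,500.00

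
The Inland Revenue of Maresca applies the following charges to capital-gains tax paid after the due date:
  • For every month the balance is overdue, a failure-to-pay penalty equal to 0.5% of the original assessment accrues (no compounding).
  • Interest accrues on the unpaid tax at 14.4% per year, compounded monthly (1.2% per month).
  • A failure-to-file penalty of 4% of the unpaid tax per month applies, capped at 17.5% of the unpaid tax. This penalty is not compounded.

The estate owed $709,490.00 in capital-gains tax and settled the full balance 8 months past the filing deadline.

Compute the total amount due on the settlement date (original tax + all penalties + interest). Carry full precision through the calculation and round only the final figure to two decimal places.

$933,071.75

Failure-to-file: 8 × 4% × $709,490.00 = $227,036.80, capped at 17.5% × $709,490.00 = $124,160.75
Failure-to-pay penalty: 8 × 0.5% × $709,490.00 = $28,379.60
Interest: $709,490.00 × ((1 + 0.012)^8 − 1) = $709,490.00 × 0.1001302… = $71,041.3994…
Total = $709,490.00 + $152,540.3500 + $71,041.3994… = $933,071.75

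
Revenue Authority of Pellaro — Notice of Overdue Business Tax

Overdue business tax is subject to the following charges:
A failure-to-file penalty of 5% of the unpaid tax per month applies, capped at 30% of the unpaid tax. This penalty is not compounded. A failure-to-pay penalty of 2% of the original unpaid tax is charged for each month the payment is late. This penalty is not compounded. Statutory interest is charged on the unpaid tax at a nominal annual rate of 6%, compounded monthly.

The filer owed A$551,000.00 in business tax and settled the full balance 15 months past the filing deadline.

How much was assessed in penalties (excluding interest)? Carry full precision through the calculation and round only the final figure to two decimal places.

A$330,600.00

Failure-to-file: 15 × 5% × A$551,000.00 = A$413,250.00, capped at 30% × A$551,000.00 = A$165,300.00
Failure-to-pay penalty = 2% × A$551,000.00 × 15 mo = A$165,300.00
Total penalty = A$165,300.00 + A$165,300.00 = A$330,600.00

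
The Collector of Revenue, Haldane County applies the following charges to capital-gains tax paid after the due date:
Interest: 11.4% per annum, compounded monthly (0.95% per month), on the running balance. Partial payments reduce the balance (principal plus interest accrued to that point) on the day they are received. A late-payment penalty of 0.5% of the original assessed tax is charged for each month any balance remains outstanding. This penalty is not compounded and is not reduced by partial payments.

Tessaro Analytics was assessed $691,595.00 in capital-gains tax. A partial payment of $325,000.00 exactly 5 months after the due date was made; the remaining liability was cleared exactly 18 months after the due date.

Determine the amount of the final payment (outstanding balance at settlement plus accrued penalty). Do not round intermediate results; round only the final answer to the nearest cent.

Balance at month 5: $691,595.0000 × (1 + 0.0095)^5 = $725,075.8848…
After $325,000.00 payment: $725,075.8848… − $325,000.00 = $400,075.8848…
Balance at month 18: $400,075.8848… × (1 + 0.0095)^13 = $452,402.0633…
Penalty: 18 × 0.5% × $691,595.00 = $62,243.55
Final settlement = outstanding balance + penalty = $452,402.0633… + $62,243.55 = $514,645.61

$514,645.61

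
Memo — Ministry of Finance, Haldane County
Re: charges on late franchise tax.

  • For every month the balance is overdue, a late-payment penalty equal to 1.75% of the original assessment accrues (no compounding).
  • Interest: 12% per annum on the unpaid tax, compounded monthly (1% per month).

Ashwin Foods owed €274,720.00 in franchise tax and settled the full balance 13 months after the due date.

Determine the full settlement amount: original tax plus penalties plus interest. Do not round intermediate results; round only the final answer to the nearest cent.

€375,155.79

Late-payment penalty: 13 × 1.75% × €274,720.00 = €62,498.80
Interest: €274,720.00 × ((1 + 0.01)^13 − 1) = €274,720.00 × 0.1380933… = €37,936.9860…
Total = €274,720.00 + €62,498.8000 + €37,936.9860… = €375,155.79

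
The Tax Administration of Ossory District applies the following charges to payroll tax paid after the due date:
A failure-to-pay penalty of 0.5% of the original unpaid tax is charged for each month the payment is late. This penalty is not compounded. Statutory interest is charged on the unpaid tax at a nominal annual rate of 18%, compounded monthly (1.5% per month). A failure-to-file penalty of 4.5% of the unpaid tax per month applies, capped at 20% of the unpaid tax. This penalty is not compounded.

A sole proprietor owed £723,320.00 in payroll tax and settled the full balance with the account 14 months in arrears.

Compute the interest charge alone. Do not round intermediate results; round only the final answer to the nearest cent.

Interest: £723,320.00 × ((1 + 0.015)^14 − 1) = £723,320.00 × 0.2317557… = £167,633.5551…

£167,633.56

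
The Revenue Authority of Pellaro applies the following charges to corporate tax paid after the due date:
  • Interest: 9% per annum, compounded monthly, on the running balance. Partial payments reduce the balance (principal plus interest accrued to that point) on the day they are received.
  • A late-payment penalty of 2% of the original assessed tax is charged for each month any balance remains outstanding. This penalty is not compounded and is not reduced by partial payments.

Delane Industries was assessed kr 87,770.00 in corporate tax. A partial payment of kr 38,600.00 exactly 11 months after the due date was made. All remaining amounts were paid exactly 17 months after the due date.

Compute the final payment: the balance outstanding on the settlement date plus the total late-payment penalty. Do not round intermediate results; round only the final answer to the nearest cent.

kr 89,129.87

Monthly rate = 9% ÷ 12 = 0.75%
Balance at month 11: kr 87,770.0000 × (1 + 0.0075)^11 = kr 95,288.7657…
After kr 38,600.00 payment: kr 95,288.7657… − kr 38,600.00 = kr 56,688.7657…
Balance at month 17: kr 56,688.7657… × (1 + 0.0075)^6 = kr 59,288.0723…
Penalty: 17 × 2% × kr 87,770.00 = kr 29,841.80
Final settlement = outstanding balance + penalty = kr 59,288.0723… + kr 29,841.80 = kr 89,129.87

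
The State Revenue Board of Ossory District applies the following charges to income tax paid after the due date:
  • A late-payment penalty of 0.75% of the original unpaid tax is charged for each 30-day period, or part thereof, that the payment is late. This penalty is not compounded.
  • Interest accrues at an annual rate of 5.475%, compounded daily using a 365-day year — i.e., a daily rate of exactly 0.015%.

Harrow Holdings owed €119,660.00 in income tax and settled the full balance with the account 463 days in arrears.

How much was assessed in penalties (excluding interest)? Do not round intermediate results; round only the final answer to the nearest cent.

€14,359.20

Penalty periods: ⌈463/30⌉ = 16; penalty = 16 × 0.75% × €119,660.00 = €14,359.20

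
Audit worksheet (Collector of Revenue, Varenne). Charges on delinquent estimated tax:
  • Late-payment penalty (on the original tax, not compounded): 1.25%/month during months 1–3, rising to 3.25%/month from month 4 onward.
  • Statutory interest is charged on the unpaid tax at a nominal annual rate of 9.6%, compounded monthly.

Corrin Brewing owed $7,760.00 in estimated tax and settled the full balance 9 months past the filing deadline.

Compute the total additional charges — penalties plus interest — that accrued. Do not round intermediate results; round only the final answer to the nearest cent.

$2,381.14

Penalty, months 1–3: 3 × 1.25% × $7,760.00 = $291.00
Penalty, months 4–9: 6 × 3.25% × $7,760.00 = $1,513.20
Interest (9.6%/yr ÷ 12 = 0.8%/month): $7,760.00 × ((1 + 0.008)^9 − 1) = $576.9368…
Penalties + interest = $1,804.2000 + $576.9368… = $2,381.14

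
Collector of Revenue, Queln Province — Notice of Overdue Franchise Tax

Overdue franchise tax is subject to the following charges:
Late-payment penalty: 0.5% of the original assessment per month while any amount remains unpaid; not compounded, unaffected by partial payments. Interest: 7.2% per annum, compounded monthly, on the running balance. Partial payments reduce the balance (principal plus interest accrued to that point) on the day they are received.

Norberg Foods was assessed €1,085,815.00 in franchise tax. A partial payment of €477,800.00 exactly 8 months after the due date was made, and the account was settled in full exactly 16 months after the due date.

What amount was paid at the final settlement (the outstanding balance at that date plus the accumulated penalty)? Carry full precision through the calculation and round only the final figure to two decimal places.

Monthly rate = 7.2% ÷ 12 = 0.6%
Balance at month 8: €1,085,815.0000 × (1 + 0.006)^8 = €1,139,041.8545…
After €477,800.00 payment: €1,139,041.8545… − €477,800.00 = €661,241.8545…
Balance at month 16: €661,241.8545… × (1 + 0.006)^8 = €693,656.0540…
Penalty: 16 × 0.5% × €1,085,815.00 = €86,865.20
Final settlement = outstanding balance + penalty = €693,656.0540… + €86,865.20 = €780,521.25

€780,521.25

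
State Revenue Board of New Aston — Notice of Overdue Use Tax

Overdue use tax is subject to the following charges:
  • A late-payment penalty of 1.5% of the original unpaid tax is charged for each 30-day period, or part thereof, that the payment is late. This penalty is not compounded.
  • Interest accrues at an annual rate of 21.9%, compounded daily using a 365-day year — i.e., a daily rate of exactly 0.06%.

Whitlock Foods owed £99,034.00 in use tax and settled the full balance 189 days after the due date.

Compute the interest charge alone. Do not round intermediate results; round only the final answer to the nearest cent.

£11,888.22

Interest: £99,034.00 × ((1 + 0.0006)^189 − 1) = £99,034.00 × 0.12004179… = £11,888.2182…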